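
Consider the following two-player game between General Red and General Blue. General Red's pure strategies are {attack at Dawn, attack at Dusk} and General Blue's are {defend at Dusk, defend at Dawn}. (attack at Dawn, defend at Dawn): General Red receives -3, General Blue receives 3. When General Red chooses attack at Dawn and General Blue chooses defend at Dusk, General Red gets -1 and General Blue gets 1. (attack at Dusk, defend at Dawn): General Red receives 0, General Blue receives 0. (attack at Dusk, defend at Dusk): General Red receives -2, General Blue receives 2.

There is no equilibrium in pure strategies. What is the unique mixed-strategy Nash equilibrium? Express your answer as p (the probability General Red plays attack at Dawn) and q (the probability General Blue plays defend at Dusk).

p = 1/2, q = 3/4

Set General Blue's expected payoff from defend at Dusk equal to that from defend at Dawn:
  General Blue's payoff to defend at Dusk: p·1 + (1−p)·2 = -p + 2
  General Blue's payoff to defend at Dawn: p·3 + (1−p)·0 = 3p
  -p + 2 = 3p  ⇒  -4p = -2  ⇒  p = 1/2.
In a mixed equilibrium General Red is indifferent between attack at Dawn and attack at Dusk; this condition fixes q.
  General Red's payoff to attack at Dawn: q·(-1) + (1−q)·(-3) = 2q - 3
  General Red's payoff to attack at Dusk: q·(-2) + (1−q)·0 = -2q
  2q - 3 = -2q  ⇒  4q = 3  ⇒  q = 3/4.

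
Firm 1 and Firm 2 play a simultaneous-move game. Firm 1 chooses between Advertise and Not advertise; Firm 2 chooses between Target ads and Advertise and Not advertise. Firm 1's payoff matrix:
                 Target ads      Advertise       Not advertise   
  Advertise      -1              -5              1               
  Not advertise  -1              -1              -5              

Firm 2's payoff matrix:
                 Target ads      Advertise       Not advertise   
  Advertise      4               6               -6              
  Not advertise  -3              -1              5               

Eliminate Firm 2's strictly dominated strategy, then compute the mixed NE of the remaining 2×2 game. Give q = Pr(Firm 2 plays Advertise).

Firm 2's strategy Target ads is strictly dominated by Advertise: 6 > 4 and -1 > -3. Eliminate Target ads.
In a mixed equilibrium Firm 1 is indifferent between Advertise and Not advertise; this condition fixes q.
  Firm 1's payoff to Advertise: q·(-5) + (1−q)·1 = -6q + 1
  Firm 1's payoff to Not advertise: q·(-1) + (1−q)·(-5) = 4q - 5
  -6q + 1 = 4q - 5  ⇒  -10q = -6  ⇒  q = 3/5.

q = 3/5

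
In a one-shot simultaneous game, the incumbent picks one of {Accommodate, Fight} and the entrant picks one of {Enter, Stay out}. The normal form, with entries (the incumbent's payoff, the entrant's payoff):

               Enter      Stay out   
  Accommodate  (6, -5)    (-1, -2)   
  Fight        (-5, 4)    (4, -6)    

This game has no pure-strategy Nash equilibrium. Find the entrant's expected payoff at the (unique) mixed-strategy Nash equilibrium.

-38/13

For the entrant to be willing to mix, the entrant must be indifferent between Enter and Stay out, which pins down the incumbent's mix.
  the entrant's payoff to Enter: p·(-5) + (1−p)·4 = -9p + 4
  the entrant's payoff to Stay out: p·(-2) + (1−p)·(-6) = 4p - 6
  -9p + 4 = 4p - 6  ⇒  -13p = -10  ⇒  p = 10/13.
At equilibrium the entrant is indifferent across columns, so the entrant's payoff equals the payoff from Enter: (10/13)·(-5) + (3/13)·4 = -38/13.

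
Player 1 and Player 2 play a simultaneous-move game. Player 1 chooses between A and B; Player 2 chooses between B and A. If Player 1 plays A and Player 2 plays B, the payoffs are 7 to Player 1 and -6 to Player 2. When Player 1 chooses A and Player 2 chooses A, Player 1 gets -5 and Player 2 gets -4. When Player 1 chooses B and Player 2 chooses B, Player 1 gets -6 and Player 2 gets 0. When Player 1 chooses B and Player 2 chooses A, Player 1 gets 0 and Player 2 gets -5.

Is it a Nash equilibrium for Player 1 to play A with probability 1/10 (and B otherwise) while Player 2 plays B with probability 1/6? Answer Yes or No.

No

Given Player 1's mix p = 1/10, Player 2's payoff from B is -3/5 but from A is -49/10. Player 2 strictly prefers B, so Player 2 would not mix.
So the proposed profile is not a Nash equilibrium.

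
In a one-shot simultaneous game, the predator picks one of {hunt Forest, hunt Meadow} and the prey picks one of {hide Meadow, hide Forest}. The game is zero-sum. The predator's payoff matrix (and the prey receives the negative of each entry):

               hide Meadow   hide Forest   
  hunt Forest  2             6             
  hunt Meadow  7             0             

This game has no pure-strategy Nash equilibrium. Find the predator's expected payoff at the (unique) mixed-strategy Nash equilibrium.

42/11

The prey's mix must leave the predator indifferent between hunt Forest and hunt Meadow.
  the predator's expected payoff from hunt Forest: q·2 + (1−q)·6 = -4q + 6
  the predator's expected payoff from hunt Meadow: q·7 + (1−q)·0 = 7q
  -4q + 6 = 7q  ⇒  -11q = -6  ⇒  q = 6/11.
At equilibrium the predator is indifferent across rows, so the predator's payoff equals the payoff from hunt Forest: (6/11)·2 + (5/11)·6 = 42/11.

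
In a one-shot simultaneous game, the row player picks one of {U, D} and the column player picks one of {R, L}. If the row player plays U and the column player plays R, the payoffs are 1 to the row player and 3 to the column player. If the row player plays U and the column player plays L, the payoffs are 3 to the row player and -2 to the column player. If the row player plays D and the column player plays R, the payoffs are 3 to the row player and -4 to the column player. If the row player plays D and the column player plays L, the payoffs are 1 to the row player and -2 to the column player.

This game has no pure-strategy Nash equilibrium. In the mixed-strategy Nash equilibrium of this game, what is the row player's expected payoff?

2

Set the row player's expected payoff from U equal to that from D:
  the row player's payoff from U: q·1 + (1−q)·3 = -2q + 3
  the row player's payoff from D: q·3 + (1−q)·1 = 2q + 1
  -2q + 3 = 2q + 1  ⇒  -4q = -2  ⇒  q = 1/2.
At equilibrium the row player is indifferent across rows, so the row player's payoff equals the payoff from U: (1/2)·1 + (1/2)·3 = 2.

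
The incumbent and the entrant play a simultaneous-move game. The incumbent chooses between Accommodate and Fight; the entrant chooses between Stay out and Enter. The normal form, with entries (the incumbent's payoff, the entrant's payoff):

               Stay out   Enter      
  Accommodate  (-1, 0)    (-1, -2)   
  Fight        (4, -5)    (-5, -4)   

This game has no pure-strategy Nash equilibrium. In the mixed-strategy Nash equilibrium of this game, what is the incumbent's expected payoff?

-1

In a mixed equilibrium the incumbent is indifferent between Accommodate and Fight; this condition fixes q.
  the incumbent's payoff to Accommodate: q·(-1) + (1−q)·(-1) = -1
  the incumbent's payoff to Fight: q·4 + (1−q)·(-5) = 9q - 5
  -1 = 9q - 5  ⇒  -9q = -4  ⇒  q = 4/9.
At equilibrium the incumbent is indifferent across rows, so the incumbent's payoff equals the payoff from Accommodate: (4/9)·(-1) + (5/9)·(-1) = -1.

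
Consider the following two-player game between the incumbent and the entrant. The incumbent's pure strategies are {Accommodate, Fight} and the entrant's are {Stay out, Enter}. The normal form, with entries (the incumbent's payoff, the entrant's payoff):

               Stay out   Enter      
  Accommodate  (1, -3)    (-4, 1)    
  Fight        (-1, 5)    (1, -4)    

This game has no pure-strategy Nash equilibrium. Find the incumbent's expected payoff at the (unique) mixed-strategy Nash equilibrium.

-3/7

The incumbent's indifference between Accommodate and Fight determines the entrant's mixing probability q:
  the incumbent's expected payoff from Accommodate: q·1 + (1−q)·(-4) = 5q - 4
  the incumbent's expected payoff from Fight: q·(-1) + (1−q)·1 = -2q + 1
  5q - 4 = -2q + 1  ⇒  7q = 5  ⇒  q = 5/7.
At equilibrium the incumbent is indifferent across rows, so the incumbent's payoff equals the payoff from Accommodate: (5/7)·1 + (2/7)·(-4) = -3/7.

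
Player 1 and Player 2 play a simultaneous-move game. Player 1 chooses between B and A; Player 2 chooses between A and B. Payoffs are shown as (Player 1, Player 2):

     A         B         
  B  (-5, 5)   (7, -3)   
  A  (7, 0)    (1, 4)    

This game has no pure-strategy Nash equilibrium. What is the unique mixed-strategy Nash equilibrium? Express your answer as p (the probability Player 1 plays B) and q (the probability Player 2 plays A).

p = 1/3, q = 1/3

Player 1's mix must leave Player 2 indifferent between A and B.
  Player 2's payoff from A: p·5 + (1−p)·0 = 5p
  Player 2's payoff from B: p·(-3) + (1−p)·4 = -7p + 4
  5p = -7p + 4  ⇒  12p = 4  ⇒  p = 1/3.
In a mixed equilibrium Player 1 is indifferent between B and A; this condition fixes q.
  Player 1's expected payoff from B: q·(-5) + (1−q)·7 = -12q + 7
  Player 1's expected payoff from A: q·7 + (1−q)·1 = 6q + 1
  -12q + 7 = 6q + 1  ⇒  -18q = -6  ⇒  q = 1/3.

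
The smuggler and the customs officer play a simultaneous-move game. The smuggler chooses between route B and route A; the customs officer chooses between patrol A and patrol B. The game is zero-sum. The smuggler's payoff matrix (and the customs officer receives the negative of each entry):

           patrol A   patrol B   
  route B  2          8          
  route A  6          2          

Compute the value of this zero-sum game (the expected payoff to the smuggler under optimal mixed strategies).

For the smuggler to be willing to mix, the smuggler must be indifferent between route B and route A, which pins down the customs officer's mix.
  the smuggler's payoff to route B: q·2 + (1−q)·8 = -6q + 8
  the smuggler's payoff to route A: q·6 + (1−q)·2 = 4q + 2
  -6q + 8 = 4q + 2  ⇒  -10q = -6  ⇒  q = 3/5.
The value is the smuggler's expected payoff against this mix (using route B): (3/5)·2 + (2/5)·8 = 22/5.

v = 22/5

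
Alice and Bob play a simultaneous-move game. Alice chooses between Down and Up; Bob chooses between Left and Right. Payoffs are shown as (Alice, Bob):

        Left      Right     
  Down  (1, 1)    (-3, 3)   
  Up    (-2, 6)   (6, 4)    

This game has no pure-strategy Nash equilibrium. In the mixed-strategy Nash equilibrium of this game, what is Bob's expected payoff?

7/2

Alice's mix must leave Bob indifferent between Left and Right.
  Bob's payoff to Left: p·1 + (1−p)·6 = -5p + 6
  Bob's payoff to Right: p·3 + (1−p)·4 = -p + 4
  -5p + 6 = -p + 4  ⇒  -4p = -2  ⇒  p = 1/2.
At equilibrium Bob is indifferent across columns, so Bob's payoff equals the payoff from Left: (1/2)·1 + (1/2)·6 = 7/2.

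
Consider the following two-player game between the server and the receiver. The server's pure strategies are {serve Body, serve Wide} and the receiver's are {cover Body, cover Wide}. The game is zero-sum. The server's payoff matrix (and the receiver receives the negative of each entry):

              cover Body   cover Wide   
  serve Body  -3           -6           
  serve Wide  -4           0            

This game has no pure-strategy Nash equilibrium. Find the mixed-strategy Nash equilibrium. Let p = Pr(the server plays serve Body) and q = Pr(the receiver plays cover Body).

p = 4/7, q = 6/7

The receiver's indifference between cover Body and cover Wide determines the server's mixing probability p:
  the receiver's payoff from cover Body: p·3 + (1−p)·4 = -p + 4
  the receiver's payoff from cover Wide: p·6 + (1−p)·0 = 6p
  -p + 4 = 6p  ⇒  -7p = -4  ⇒  p = 4/7.
Set the server's expected payoff from serve Body equal to that from serve Wide:
  the server's payoff from serve Body: q·(-3) + (1−q)·(-6) = 3q - 6
  the server's payoff from serve Wide: q·(-4) + (1−q)·0 = -4q
  3q - 6 = -4q  ⇒  7q = 6  ⇒  q = 6/7.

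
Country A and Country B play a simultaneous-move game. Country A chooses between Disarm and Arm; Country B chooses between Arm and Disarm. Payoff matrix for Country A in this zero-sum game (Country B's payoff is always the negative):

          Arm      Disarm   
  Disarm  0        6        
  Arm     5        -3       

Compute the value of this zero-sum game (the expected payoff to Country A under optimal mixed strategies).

For Country A to be willing to mix, Country A must be indifferent between Disarm and Arm, which pins down Country B's mix.
  Country A's payoff to Disarm: q·0 + (1−q)·6 = -6q + 6
  Country A's payoff to Arm: q·5 + (1−q)·(-3) = 8q - 3
  -6q + 6 = 8q - 3  ⇒  -14q = -9  ⇒  q = 9/14.
The value is Country A's expected payoff against this mix (using Disarm): (9/14)·0 + (5/14)·6 = 15/7.

v = 15/7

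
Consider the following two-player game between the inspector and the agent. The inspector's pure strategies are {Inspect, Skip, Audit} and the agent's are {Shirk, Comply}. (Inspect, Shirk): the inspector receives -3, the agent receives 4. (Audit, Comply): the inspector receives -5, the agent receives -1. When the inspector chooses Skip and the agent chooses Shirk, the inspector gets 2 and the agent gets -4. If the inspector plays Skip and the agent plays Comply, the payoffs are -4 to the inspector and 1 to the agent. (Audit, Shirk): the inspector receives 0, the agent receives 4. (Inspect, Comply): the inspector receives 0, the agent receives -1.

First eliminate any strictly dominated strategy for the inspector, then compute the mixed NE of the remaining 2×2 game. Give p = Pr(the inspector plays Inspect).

The inspector's strategy Audit is strictly dominated by Skip: 2 > 0 and -4 > -5. Eliminate Audit.
Set the agent's expected payoff from Shirk equal to that from Comply:
  the agent's expected payoff from Shirk: p·4 + (1−p)·(-4) = 8p - 4
  the agent's expected payoff from Comply: p·(-1) + (1−p)·1 = -2p + 1
  8p - 4 = -2p + 1  ⇒  10p = 5  ⇒  p = 1/2.

p = 1/2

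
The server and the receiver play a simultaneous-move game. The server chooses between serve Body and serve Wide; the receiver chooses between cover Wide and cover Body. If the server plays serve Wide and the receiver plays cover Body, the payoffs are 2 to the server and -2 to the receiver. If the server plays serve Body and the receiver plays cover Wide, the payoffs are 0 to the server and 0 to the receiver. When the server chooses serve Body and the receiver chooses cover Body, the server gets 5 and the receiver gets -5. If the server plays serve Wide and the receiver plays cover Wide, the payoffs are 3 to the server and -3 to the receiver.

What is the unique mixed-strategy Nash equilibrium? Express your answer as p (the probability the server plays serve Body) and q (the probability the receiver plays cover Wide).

The receiver's indifference between cover Wide and cover Body determines the server's mixing probability p:
  the receiver's payoff to cover Wide: p·0 + (1−p)·(-3) = 3p - 3
  the receiver's payoff to cover Body: p·(-5) + (1−p)·(-2) = -3p - 2
  3p - 3 = -3p - 2  ⇒  6p = 1  ⇒  p = 1/6.
The server's indifference between serve Body and serve Wide determines the receiver's mixing probability q:
  the server's expected payoff from serve Body: q·0 + (1−q)·5 = -5q + 5
  the server's expected payoff from serve Wide: q·3 + (1−q)·2 = q + 2
  -5q + 5 = q + 2  ⇒  -6q = -3  ⇒  q = 1/2.

p = 1/6, q = 1/2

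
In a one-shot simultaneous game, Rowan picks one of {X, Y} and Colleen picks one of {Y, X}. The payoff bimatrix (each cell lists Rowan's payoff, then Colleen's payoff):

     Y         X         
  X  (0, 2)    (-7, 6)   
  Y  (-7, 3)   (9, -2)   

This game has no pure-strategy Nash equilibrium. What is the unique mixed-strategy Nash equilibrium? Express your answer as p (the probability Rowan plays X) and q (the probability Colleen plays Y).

p = 5/9, q = 16/23

Rowan's mix must leave Colleen indifferent between Y and X.
  Colleen's payoff from Y: p·2 + (1−p)·3 = -p + 3
  Colleen's payoff from X: p·6 + (1−p)·(-2) = 8p - 2
  -p + 3 = 8p - 2  ⇒  -9p = -5  ⇒  p = 5/9.
Rowan's indifference between X and Y determines Colleen's mixing probability q:
  Rowan's payoff to X: q·0 + (1−q)·(-7) = 7q - 7
  Rowan's payoff to Y: q·(-7) + (1−q)·9 = -16q + 9
  7q - 7 = -16q + 9  ⇒  23q = 16  ⇒  q = 16/23.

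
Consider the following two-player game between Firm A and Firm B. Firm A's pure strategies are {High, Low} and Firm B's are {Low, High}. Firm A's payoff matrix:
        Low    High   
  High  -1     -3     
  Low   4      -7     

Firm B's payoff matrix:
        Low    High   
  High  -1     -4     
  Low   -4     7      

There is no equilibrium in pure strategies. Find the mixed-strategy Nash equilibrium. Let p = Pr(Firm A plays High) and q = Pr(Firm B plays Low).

p = 11/14, q = 4/9

For Firm B to be willing to mix, Firm B must be indifferent between Low and High, which pins down Firm A's mix.
  Firm B's expected payoff from Low: p·(-1) + (1−p)·(-4) = 3p - 4
  Firm B's expected payoff from High: p·(-4) + (1−p)·7 = -11p + 7
  3p - 4 = -11p + 7  ⇒  14p = 11  ⇒  p = 11/14.
Firm B's mix must leave Firm A indifferent between High and Low.
  Firm A's payoff from High: q·(-1) + (1−q)·(-3) = 2q - 3
  Firm A's payoff from Low: q·4 + (1−q)·(-7) = 11q - 7
  2q - 3 = 11q - 7  ⇒  -9q = -4  ⇒  q = 4/9.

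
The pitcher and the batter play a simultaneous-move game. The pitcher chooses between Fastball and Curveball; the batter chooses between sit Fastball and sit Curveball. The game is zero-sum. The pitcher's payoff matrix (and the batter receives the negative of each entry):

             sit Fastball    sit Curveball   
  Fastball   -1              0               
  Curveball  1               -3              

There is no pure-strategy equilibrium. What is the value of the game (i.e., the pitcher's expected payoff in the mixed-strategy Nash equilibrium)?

v = -3/5

For the pitcher to be willing to mix, the pitcher must be indifferent between Fastball and Curveball, which pins down the batter's mix.
  the pitcher's expected payoff from Fastball: q·(-1) + (1−q)·0 = -q
  the pitcher's expected payoff from Curveball: q·1 + (1−q)·(-3) = 4q - 3
  -q = 4q - 3  ⇒  -5q = -3  ⇒  q = 3/5.
The value is the pitcher's expected payoff against this mix (using Fastball): (3/5)·(-1) + (2/5)·0 = -3/5.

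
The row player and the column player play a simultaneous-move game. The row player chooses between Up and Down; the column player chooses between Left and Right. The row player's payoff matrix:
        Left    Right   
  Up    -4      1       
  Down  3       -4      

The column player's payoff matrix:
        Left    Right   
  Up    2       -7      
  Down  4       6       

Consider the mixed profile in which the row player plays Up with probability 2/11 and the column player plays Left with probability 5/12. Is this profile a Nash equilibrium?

Check the column player's indifference given the row player's mix p = 2/11:
  payoff from Left = 40/11; payoff from Right = 40/11 — equal.
Check the row player's indifference given the column player's mix q = 5/12:
  payoff from Up = -13/12; payoff from Down = -13/12 — equal.
Both players are indifferent, so neither can profitably deviate.

Yes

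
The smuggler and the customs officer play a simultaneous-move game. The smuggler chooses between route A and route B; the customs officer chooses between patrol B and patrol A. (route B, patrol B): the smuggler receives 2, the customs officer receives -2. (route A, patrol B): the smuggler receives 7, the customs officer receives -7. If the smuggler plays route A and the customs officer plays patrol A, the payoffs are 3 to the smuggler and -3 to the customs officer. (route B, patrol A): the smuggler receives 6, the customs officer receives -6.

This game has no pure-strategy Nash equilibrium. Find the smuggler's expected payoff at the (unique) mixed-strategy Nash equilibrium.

9/2

Set the smuggler's expected payoff from route A equal to that from route B:
  the smuggler's payoff to route A: q·7 + (1−q)·3 = 4q + 3
  the smuggler's payoff to route B: q·2 + (1−q)·6 = -4q + 6
  4q + 3 = -4q + 6  ⇒  8q = 3  ⇒  q = 3/8.
At equilibrium the smuggler is indifferent across rows, so the smuggler's payoff equals the payoff from route A: (3/8)·7 + (5/8)·3 = 9/2.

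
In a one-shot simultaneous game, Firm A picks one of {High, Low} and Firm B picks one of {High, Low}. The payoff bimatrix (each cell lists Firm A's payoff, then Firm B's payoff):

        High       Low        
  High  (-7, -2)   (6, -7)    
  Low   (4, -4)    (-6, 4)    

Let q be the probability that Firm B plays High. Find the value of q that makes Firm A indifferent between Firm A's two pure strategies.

Firm A's indifference between High and Low determines Firm B's mixing probability q:
  Firm A's payoff from High: q·(-7) + (1−q)·6 = -13q + 6
  Firm A's payoff from Low: q·4 + (1−q)·(-6) = 10q - 6
  -13q + 6 = 10q - 6  ⇒  -23q = -12  ⇒  q = 12/23.

q = 12/23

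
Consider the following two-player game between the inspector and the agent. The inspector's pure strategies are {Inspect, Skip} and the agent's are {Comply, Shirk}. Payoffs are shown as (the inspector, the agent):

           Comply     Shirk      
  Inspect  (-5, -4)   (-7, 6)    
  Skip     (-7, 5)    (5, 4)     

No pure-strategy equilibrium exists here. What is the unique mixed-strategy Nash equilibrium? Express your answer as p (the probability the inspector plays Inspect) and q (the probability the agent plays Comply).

p = 1/11, q = 6/7

For the agent to be willing to mix, the agent must be indifferent between Comply and Shirk, which pins down the inspector's mix.
  the agent's expected payoff from Comply: p·(-4) + (1−p)·5 = -9p + 5
  the agent's expected payoff from Shirk: p·6 + (1−p)·4 = 2p + 4
  -9p + 5 = 2p + 4  ⇒  -11p = -1  ⇒  p = 1/11.
The agent's mix must leave the inspector indifferent between Inspect and Skip.
  the inspector's expected payoff from Inspect: q·(-5) + (1−q)·(-7) = 2q - 7
  the inspector's expected payoff from Skip: q·(-7) + (1−q)·5 = -12q + 5
  2q - 7 = -12q + 5  ⇒  14q = 12  ⇒  q = 6/7.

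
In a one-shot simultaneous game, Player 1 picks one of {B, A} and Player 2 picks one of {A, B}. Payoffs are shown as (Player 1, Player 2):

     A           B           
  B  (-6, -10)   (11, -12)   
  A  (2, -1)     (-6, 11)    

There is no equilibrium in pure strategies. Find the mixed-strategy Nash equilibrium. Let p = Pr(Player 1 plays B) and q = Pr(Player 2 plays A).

Set Player 2's expected payoff from A equal to that from B:
  Player 2's expected payoff from A: p·(-10) + (1−p)·(-1) = -9p - 1
  Player 2's expected payoff from B: p·(-12) + (1−p)·11 = -23p + 11
  -9p - 1 = -23p + 11  ⇒  14p = 12  ⇒  p = 6/7.
Player 2's mix must leave Player 1 indifferent between B and A.
  Player 1's expected payoff from B: q·(-6) + (1−q)·11 = -17q + 11
  Player 1's expected payoff from A: q·2 + (1−q)·(-6) = 8q - 6
  -17q + 11 = 8q - 6  ⇒  -25q = -17  ⇒  q = 17/25.

p = 6/7, q = 17/25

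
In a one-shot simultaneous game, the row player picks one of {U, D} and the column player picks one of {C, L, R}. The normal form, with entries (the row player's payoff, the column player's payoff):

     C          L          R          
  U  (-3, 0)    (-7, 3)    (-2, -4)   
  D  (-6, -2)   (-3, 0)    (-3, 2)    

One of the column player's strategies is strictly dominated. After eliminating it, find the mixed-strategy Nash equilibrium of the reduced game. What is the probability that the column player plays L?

q = 1/5

The column player's strategy C is strictly dominated by L: 3 > 0 and 0 > -2. Eliminate C.
Set the row player's expected payoff from U equal to that from D:
  the row player's payoff from U: q·(-7) + (1−q)·(-2) = -5q - 2
  the row player's payoff from D: q·(-3) + (1−q)·(-3) = -3
  -5q - 2 = -3  ⇒  -5q = -1  ⇒  q = 1/5.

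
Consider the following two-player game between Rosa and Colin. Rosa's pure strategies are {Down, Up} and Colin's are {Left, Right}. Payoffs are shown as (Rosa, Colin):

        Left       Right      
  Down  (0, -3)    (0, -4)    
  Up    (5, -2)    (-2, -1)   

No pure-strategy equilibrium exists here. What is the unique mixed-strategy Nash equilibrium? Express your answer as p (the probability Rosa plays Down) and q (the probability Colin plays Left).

Colin's indifference between Left and Right determines Rosa's mixing probability p:
  Colin's payoff from Left: p·(-3) + (1−p)·(-2) = -p - 2
  Colin's payoff from Right: p·(-4) + (1−p)·(-1) = -3p - 1
  -p - 2 = -3p - 1  ⇒  2p = 1  ⇒  p = 1/2.
Set Rosa's expected payoff from Down equal to that from Up:
  Rosa's payoff from Down: q·0 + (1−q)·0 = 0
  Rosa's payoff from Up: q·5 + (1−q)·(-2) = 7q - 2
  0 = 7q - 2  ⇒  -7q = -2  ⇒  q = 2/7.

p = 1/2, q = 2/7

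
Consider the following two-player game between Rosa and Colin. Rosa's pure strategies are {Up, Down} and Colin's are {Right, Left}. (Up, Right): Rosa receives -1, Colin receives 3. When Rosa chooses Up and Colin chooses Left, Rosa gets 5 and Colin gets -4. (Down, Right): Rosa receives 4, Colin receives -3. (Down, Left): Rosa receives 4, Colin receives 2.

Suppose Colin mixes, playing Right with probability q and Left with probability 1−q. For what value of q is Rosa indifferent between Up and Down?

In a mixed equilibrium Rosa is indifferent between Up and Down; this condition fixes q.
  Rosa's payoff to Up: q·(-1) + (1−q)·5 = -6q + 5
  Rosa's payoff to Down: q·4 + (1−q)·4 = 4
  -6q + 5 = 4  ⇒  -6q = -1  ⇒  q = 1/6.

q = 1/6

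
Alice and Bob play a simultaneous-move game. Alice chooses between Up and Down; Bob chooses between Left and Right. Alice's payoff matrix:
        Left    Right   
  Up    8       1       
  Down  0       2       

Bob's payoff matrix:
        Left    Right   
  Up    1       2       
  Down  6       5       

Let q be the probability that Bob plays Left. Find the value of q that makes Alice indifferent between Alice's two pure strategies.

q = 1/9

Alice's indifference between Up and Down determines Bob's mixing probability q:
  Alice's payoff to Up: q·8 + (1−q)·1 = 7q + 1
  Alice's payoff to Down: q·0 + (1−q)·2 = -2q + 2
  7q + 1 = -2q + 2  ⇒  9q = 1  ⇒  q = 1/9.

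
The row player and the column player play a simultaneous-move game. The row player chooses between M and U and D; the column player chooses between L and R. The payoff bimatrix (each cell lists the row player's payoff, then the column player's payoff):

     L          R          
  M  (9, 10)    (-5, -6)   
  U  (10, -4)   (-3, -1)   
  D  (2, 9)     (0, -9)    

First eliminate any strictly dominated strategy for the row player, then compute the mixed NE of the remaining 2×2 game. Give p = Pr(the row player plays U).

p = 6/7

The row player's strategy M is strictly dominated by U: 10 > 9 and -3 > -5. Eliminate M.
In a mixed equilibrium the column player is indifferent between L and R; this condition fixes p.
  the column player's expected payoff from L: p·(-4) + (1−p)·9 = -13p + 9
  the column player's expected payoff from R: p·(-1) + (1−p)·(-9) = 8p - 9
  -13p + 9 = 8p - 9  ⇒  -21p = -18  ⇒  p = 6/7.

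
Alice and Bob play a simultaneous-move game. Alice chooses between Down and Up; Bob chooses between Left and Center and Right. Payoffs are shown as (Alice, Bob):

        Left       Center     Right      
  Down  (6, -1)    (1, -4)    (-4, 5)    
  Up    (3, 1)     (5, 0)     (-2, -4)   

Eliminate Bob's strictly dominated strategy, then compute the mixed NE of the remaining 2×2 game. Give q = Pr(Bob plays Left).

q = 2/5

Bob's strategy Center is strictly dominated by Left: -1 > -4 and 1 > 0. Eliminate Center.
Set Alice's expected payoff from Down equal to that from Up:
  Alice's payoff to Down: q·6 + (1−q)·(-4) = 10q - 4
  Alice's payoff to Up: q·3 + (1−q)·(-2) = 5q - 2
  10q - 4 = 5q - 2  ⇒  5q = 2  ⇒  q = 2/5.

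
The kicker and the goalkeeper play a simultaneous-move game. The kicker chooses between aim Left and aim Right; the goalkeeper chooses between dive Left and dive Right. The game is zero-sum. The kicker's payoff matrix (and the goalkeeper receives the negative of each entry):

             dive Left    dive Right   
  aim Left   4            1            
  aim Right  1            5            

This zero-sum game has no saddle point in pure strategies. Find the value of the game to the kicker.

v = 19/7

For the kicker to be willing to mix, the kicker must be indifferent between aim Left and aim Right, which pins down the goalkeeper's mix.
  the kicker's expected payoff from aim Left: q·4 + (1−q)·1 = 3q + 1
  the kicker's expected payoff from aim Right: q·1 + (1−q)·5 = -4q + 5
  3q + 1 = -4q + 5  ⇒  7q = 4  ⇒  q = 4/7.
The value is the kicker's expected payoff against this mix (using aim Left): (4/7)·4 + (3/7)·1 = 19/7.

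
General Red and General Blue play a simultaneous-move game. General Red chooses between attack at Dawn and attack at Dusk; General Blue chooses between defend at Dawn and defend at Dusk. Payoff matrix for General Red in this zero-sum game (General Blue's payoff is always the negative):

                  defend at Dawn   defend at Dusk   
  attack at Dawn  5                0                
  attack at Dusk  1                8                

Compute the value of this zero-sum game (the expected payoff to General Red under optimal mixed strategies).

v = 10/3

General Red's indifference between attack at Dawn and attack at Dusk determines General Blue's mixing probability q:
  General Red's expected payoff from attack at Dawn: q·5 + (1−q)·0 = 5q
  General Red's expected payoff from attack at Dusk: q·1 + (1−q)·8 = -7q + 8
  5q = -7q + 8  ⇒  12q = 8  ⇒  q = 2/3.
The value is General Red's expected payoff against this mix (using attack at Dawn): (2/3)·5 + (1/3)·0 = 10/3.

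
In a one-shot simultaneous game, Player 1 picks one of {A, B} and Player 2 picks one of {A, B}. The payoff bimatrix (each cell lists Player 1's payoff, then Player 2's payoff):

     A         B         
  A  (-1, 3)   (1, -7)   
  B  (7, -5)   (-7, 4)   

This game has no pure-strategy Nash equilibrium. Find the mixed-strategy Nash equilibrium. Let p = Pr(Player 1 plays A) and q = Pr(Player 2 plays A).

p = 9/19, q = 1/2

Set Player 2's expected payoff from A equal to that from B:
  Player 2's expected payoff from A: p·3 + (1−p)·(-5) = 8p - 5
  Player 2's expected payoff from B: p·(-7) + (1−p)·4 = -11p + 4
  8p - 5 = -11p + 4  ⇒  19p = 9  ⇒  p = 9/19.
Player 2's mix must leave Player 1 indifferent between A and B.
  Player 1's payoff to A: q·(-1) + (1−q)·1 = -2q + 1
  Player 1's payoff to B: q·7 + (1−q)·(-7) = 14q - 7
  -2q + 1 = 14q - 7  ⇒  -16q = -8  ⇒  q = 1/2.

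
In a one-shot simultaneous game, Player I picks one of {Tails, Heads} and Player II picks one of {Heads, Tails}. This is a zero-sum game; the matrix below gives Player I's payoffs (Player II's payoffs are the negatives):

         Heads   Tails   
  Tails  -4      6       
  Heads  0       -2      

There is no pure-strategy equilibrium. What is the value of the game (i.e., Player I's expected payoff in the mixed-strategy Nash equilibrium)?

Player I's indifference between Tails and Heads determines Player II's mixing probability q:
  Player I's payoff from Tails: q·(-4) + (1−q)·6 = -10q + 6
  Player I's payoff from Heads: q·0 + (1−q)·(-2) = 2q - 2
  -10q + 6 = 2q - 2  ⇒  -12q = -8  ⇒  q = 2/3.
The value is Player I's expected payoff against this mix (using Tails): (2/3)·(-4) + (1/3)·6 = -2/3.

v = -2/3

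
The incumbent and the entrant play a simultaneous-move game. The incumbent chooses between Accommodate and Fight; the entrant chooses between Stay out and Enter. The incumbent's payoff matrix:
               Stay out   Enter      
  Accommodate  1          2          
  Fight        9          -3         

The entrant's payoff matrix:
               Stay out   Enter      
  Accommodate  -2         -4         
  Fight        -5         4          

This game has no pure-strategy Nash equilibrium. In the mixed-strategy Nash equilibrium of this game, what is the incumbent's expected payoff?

Set the incumbent's expected payoff from Accommodate equal to that from Fight:
  the incumbent's payoff from Accommodate: q·1 + (1−q)·2 = -q + 2
  the incumbent's payoff from Fight: q·9 + (1−q)·(-3) = 12q - 3
  -q + 2 = 12q - 3  ⇒  -13q = -5  ⇒  q = 5/13.
At equilibrium the incumbent is indifferent across rows, so the incumbent's payoff equals the payoff from Accommodate: (5/13)·1 + (8/13)·2 = 21/13.

21/13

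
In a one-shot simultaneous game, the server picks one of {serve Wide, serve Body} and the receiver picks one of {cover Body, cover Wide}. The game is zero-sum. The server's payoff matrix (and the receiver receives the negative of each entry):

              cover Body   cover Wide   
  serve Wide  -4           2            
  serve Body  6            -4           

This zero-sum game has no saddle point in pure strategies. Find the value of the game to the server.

For the server to be willing to mix, the server must be indifferent between serve Wide and serve Body, which pins down the receiver's mix.
  the server's payoff to serve Wide: q·(-4) + (1−q)·2 = -6q + 2
  the server's payoff to serve Body: q·6 + (1−q)·(-4) = 10q - 4
  -6q + 2 = 10q - 4  ⇒  -16q = -6  ⇒  q = 3/8.
The value is the server's expected payoff against this mix (using serve Wide): (3/8)·(-4) + (5/8)·2 = -1/4.

v = -1/4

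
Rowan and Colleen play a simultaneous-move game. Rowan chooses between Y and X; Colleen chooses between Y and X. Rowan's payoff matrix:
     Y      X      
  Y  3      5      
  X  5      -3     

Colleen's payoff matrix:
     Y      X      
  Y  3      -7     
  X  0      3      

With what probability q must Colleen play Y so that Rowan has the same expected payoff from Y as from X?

In a mixed equilibrium Rowan is indifferent between Y and X; this condition fixes q.
  Rowan's expected payoff from Y: q·3 + (1−q)·5 = -2q + 5
  Rowan's expected payoff from X: q·5 + (1−q)·(-3) = 8q - 3
  -2q + 5 = 8q - 3  ⇒  -10q = -8  ⇒  q = 4/5.

q = 4/5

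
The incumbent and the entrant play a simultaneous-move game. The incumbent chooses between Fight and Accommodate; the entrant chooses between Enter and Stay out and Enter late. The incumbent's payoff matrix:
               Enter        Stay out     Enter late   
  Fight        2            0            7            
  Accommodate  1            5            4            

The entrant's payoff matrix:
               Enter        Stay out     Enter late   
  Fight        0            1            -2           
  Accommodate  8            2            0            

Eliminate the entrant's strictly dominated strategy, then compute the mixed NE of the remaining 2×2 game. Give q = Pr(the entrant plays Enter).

The entrant's strategy Enter late is strictly dominated by Stay out: 1 > -2 and 2 > 0. Eliminate Enter late.
Set the incumbent's expected payoff from Fight equal to that from Accommodate:
  the incumbent's payoff to Fight: q·2 + (1−q)·0 = 2q
  the incumbent's payoff to Accommodate: q·1 + (1−q)·5 = -4q + 5
  2q = -4q + 5  ⇒  6q = 5  ⇒  q = 5/6.

q = 5/6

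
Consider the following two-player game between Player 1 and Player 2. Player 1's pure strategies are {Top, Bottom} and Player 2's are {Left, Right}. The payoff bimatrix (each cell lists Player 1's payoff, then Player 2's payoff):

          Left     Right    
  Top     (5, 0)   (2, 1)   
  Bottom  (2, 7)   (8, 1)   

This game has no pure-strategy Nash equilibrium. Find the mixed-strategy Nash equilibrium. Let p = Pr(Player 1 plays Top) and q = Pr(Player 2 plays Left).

For Player 2 to be willing to mix, Player 2 must be indifferent between Left and Right, which pins down Player 1's mix.
  Player 2's expected payoff from Left: p·0 + (1−p)·7 = -7p + 7
  Player 2's expected payoff from Right: p·1 + (1−p)·1 = 1
  -7p + 7 = 1  ⇒  -7p = -6  ⇒  p = 6/7.
Player 1's indifference between Top and Bottom determines Player 2's mixing probability q:
  Player 1's payoff from Top: q·5 + (1−q)·2 = 3q + 2
  Player 1's payoff from Bottom: q·2 + (1−q)·8 = -6q + 8
  3q + 2 = -6q + 8  ⇒  9q = 6  ⇒  q = 2/3.

p = 6/7, q = 2/3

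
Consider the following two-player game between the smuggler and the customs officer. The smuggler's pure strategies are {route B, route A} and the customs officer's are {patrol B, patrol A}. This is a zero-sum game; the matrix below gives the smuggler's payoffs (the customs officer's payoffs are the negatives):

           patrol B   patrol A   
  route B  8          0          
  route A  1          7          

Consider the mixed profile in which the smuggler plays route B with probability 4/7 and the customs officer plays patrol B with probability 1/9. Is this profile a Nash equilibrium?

Given the smuggler's mix p = 4/7, the customs officer's payoff from patrol B is -5 but from patrol A is -3. The customs officer strictly prefers patrol A, so the customs officer would not mix.
So the proposed profile is not a Nash equilibrium.

No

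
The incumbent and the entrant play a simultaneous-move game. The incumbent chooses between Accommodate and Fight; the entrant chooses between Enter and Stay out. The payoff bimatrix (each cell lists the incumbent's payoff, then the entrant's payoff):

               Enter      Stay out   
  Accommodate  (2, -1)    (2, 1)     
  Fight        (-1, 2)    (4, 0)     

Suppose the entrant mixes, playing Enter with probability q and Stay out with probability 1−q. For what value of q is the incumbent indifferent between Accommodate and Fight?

For the incumbent to be willing to mix, the incumbent must be indifferent between Accommodate and Fight, which pins down the entrant's mix.
  the incumbent's payoff to Accommodate: q·2 + (1−q)·2 = 2
  the incumbent's payoff to Fight: q·(-1) + (1−q)·4 = -5q + 4
  2 = -5q + 4  ⇒  5q = 2  ⇒  q = 2/5.

q = 2/5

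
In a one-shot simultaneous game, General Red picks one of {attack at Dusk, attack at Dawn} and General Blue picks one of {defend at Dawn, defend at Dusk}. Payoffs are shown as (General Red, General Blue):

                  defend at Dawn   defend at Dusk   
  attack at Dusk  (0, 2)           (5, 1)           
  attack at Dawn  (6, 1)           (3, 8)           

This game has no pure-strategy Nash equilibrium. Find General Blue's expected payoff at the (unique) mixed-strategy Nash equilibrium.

General Red's mix must leave General Blue indifferent between defend at Dawn and defend at Dusk.
  General Blue's payoff to defend at Dawn: p·2 + (1−p)·1 = p + 1
  General Blue's payoff to defend at Dusk: p·1 + (1−p)·8 = -7p + 8
  p + 1 = -7p + 8  ⇒  8p = 7  ⇒  p = 7/8.
At equilibrium General Blue is indifferent across columns, so General Blue's payoff equals the payoff from defend at Dawn: (7/8)·2 + (1/8)·1 = 15/8.

15/8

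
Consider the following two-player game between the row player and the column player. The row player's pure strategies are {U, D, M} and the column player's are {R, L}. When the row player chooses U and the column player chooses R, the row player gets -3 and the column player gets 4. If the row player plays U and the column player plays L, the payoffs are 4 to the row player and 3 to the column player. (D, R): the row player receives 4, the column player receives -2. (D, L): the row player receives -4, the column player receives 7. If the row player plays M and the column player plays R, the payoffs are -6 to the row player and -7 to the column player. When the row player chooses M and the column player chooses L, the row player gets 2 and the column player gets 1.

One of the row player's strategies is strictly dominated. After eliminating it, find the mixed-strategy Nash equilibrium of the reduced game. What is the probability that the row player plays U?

The row player's strategy M is strictly dominated by U: -3 > -6 and 4 > 2. Eliminate M.
For the column player to be willing to mix, the column player must be indifferent between R and L, which pins down the row player's mix.
  the column player's payoff from R: p·4 + (1−p)·(-2) = 6p - 2
  the column player's payoff from L: p·3 + (1−p)·7 = -4p + 7
  6p - 2 = -4p + 7  ⇒  10p = 9  ⇒  p = 9/10.

p = 9/10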